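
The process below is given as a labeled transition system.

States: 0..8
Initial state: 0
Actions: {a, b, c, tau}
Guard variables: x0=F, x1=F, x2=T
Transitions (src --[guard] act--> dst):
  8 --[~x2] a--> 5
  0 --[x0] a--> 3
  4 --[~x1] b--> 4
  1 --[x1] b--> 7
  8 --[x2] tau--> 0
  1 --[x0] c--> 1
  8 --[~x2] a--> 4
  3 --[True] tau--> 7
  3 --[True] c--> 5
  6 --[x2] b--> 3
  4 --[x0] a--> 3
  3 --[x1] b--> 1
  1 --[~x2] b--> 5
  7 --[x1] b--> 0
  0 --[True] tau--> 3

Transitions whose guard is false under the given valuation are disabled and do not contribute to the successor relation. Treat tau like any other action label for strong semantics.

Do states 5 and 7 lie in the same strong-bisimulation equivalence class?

Answer: BISIMILAR

Analysis:
Refine partition for ~:
  round 0: {{0,1,2,3,4,5,6,7,8}}
  round 1: {{0,8},{1,2,5,7},{3},{4,6}}
  round 2: {{0},{1,2,5,7},{3},{4},{6},{8}}
stable after 3 split(s): 6 block(s)
[5]={1,2,5,7}  [7]={1,2,5,7}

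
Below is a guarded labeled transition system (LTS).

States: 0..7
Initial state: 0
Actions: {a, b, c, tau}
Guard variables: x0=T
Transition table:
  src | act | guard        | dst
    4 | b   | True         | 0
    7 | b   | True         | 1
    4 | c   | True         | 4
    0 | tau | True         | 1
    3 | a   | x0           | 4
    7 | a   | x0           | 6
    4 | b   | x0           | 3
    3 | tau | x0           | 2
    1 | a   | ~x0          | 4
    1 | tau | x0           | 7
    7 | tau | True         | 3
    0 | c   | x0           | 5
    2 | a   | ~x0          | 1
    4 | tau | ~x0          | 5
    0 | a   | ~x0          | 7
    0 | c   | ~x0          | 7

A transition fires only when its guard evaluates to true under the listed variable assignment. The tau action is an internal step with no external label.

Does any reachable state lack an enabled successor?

Reachable = {0,1,2,3,4,5,6,7}
  0: c→5  tau→1  [2 exit(s)]
  1: tau→7  [1 exit(s)]
  2: ∅  [STUCK]
  3: a→4  tau→2  [2 exit(s)]
  4: b→0  b→3  c→4  [3 exit(s)]
  5: ∅  [STUCK]
  6: ∅  [STUCK]
  7: a→6  b→1  tau→3  [3 exit(s)]
trace reaching 2: tau·tau·tau·tau

Answer: DEADLOCK at state 2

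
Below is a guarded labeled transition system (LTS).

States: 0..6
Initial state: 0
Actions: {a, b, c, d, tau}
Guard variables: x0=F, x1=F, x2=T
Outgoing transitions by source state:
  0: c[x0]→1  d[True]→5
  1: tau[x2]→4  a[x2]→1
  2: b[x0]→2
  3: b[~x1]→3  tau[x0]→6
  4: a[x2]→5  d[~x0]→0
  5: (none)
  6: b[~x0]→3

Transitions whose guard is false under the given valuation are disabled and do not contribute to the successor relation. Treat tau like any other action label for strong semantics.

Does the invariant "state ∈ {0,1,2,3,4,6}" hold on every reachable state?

Allowed set {0,1,2,3,4,6}
Reach set: {0,5}
  0: ✓
  5: ✗ unsafe
reach 5 via d — violates

Answer: INVARIANT VIOLATED at state 5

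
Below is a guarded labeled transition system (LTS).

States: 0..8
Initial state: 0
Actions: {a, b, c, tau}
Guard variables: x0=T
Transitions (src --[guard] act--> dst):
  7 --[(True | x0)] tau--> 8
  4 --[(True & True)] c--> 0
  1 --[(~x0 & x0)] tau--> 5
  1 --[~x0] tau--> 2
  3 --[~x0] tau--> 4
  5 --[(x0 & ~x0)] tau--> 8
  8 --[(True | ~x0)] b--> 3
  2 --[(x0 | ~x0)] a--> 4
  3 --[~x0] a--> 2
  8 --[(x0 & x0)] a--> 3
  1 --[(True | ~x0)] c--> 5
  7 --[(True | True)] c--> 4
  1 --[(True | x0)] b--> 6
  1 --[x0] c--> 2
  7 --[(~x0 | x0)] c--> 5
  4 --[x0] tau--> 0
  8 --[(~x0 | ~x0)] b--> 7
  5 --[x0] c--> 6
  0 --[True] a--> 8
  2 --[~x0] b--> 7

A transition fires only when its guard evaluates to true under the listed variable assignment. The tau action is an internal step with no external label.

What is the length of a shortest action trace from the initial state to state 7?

Layered search for 7:
  Layer 0: {0}
  Layer 1: {8}
  Layer 2: {3}
7 never appears.

Answer: UNREACHABLE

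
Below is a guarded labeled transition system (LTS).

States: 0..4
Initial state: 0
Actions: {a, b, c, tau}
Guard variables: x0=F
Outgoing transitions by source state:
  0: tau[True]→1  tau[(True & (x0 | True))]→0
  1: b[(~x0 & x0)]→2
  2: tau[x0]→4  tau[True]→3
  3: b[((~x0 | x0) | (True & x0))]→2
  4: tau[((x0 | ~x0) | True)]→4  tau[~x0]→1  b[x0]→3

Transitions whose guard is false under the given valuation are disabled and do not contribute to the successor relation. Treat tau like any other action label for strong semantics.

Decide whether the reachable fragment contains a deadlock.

Answer: DEADLOCK at state 1

Analysis:
Reachable = {0,1}
  0: tau→0  tau→1  [deg 2]
  1: ∅  [no exit]
Path to 1: tau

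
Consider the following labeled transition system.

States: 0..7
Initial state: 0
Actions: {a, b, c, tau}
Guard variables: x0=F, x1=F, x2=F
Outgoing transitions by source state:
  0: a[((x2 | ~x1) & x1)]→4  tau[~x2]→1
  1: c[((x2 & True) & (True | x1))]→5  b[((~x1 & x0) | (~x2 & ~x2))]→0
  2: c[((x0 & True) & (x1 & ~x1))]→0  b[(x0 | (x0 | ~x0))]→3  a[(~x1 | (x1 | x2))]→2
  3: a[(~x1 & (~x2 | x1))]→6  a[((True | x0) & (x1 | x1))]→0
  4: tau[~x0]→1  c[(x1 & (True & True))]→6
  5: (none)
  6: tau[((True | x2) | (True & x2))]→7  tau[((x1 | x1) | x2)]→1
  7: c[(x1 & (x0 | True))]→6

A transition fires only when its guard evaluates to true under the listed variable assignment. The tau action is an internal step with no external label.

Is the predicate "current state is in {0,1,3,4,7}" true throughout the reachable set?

Answer: INVARIANT HOLDS

Working:
Allowed set {0,1,3,4,7}
R = {0,1}
  0: safe
  1: safe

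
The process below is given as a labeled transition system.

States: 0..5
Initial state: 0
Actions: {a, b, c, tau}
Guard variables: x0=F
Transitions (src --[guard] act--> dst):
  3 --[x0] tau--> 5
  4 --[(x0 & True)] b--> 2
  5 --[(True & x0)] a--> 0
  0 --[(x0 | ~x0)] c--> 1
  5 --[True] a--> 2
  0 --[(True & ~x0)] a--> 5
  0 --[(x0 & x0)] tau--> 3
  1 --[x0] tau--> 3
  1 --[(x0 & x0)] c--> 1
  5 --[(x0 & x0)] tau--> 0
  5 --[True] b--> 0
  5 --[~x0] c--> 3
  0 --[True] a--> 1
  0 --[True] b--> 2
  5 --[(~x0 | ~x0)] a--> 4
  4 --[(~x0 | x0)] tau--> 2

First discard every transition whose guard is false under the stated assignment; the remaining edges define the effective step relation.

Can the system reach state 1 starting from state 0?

Answer: REACHABLE

Trace:
9 transition(s) survive guard evaluation.
Layer 0: {0}
Layer 1: {1,2,5}  total {0,1,2,5}
Layer 2: {3,4}  total {0,1,2,3,4,5}
Reachable = {0,1,2,3,4,5}
witness 1: c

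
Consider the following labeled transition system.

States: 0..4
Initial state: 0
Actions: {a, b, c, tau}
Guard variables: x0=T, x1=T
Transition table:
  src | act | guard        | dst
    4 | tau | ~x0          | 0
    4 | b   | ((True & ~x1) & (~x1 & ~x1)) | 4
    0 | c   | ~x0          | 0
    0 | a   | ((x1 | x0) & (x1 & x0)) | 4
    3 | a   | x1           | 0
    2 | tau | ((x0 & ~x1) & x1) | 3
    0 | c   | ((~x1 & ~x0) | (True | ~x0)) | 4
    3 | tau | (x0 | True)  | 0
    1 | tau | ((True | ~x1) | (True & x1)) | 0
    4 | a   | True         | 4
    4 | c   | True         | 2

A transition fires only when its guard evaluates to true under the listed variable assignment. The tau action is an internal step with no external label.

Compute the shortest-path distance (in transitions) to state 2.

Answer: 2

Trace:
Breadth-first toward 2:
  L0 = {0}
  L1 = {4}
  L2 = {2}
depth(2)=2, e.g. a·c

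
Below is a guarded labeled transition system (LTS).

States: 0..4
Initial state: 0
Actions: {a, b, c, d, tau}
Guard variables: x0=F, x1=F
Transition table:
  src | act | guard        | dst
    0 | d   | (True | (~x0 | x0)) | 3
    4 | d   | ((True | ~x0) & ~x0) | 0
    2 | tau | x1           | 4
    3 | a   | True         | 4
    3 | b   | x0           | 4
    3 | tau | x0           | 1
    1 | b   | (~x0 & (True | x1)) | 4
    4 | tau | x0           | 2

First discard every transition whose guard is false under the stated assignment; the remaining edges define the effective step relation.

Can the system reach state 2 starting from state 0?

4 transition(s) survive guard evaluation.
depth 0: {0}
depth 1: {3}  cumulative {0,3}
depth 2: {4}  cumulative {0,3,4}
R = {0,3,4}

Answer: UNREACHABLE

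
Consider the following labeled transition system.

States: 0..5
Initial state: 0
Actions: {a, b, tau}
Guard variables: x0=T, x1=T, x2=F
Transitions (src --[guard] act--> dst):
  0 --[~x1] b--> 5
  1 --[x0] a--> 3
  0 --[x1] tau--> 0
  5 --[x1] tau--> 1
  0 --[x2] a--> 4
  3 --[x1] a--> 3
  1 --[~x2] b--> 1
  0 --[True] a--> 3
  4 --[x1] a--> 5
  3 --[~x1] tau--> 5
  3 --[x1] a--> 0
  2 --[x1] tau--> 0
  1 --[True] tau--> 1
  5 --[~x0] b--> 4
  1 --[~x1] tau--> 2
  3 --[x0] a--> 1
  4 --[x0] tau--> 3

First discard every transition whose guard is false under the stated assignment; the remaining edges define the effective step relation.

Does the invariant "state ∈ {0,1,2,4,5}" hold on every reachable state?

Safe = {0,1,2,4,5}
Reachable = {0,1,3}
  0: safe
  1: safe
  3: VIOLATES
witness against invariant: a → 3

Answer: INVARIANT VIOLATED at state 3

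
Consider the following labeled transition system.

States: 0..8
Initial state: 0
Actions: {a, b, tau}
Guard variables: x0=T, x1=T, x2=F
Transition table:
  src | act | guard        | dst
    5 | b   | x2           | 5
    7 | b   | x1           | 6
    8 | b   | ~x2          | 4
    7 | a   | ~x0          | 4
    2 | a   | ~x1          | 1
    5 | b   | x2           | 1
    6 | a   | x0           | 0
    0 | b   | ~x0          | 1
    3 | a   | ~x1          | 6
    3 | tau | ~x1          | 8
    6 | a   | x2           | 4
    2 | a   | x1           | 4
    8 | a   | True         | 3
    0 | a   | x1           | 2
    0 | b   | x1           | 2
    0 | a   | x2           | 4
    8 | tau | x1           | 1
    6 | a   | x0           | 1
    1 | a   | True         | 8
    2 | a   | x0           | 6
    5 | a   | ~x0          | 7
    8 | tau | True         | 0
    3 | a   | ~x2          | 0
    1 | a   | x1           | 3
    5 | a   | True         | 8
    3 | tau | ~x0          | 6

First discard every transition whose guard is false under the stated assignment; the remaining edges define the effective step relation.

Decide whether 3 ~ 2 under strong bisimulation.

Refine partition for ~:
  round 0: {{0,1,2,3,4,5,6,7,8}}
  round 1: {{0},{1,2,3,5,6},{4},{7},{8}}
  round 2: {{0},{1},{2},{3},{4},{5},{6},{7},{8}}
Fixed point at round 3; 9 class(es).
3∈{3}, 2∈{2}

Answer: NOT BISIMILAR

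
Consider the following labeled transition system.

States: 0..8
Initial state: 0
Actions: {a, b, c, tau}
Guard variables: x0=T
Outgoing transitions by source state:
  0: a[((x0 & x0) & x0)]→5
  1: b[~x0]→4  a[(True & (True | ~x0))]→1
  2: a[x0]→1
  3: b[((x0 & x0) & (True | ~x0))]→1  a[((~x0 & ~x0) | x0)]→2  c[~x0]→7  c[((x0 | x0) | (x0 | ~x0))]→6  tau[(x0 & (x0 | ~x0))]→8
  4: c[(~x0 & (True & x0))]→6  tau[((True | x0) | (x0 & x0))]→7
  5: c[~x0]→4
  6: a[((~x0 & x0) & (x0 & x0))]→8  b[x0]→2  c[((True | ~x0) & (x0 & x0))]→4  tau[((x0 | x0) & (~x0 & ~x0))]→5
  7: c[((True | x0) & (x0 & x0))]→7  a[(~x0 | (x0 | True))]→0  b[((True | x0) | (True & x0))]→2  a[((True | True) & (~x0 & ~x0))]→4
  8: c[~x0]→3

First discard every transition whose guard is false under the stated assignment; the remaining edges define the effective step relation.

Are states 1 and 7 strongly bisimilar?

Compute ~ classes (split until stable):
  π0 = {{0,1,2,3,4,5,6,7,8}}
  π1 = {{0,1,2},{3},{4},{5,8},{6},{7}}
  π2 = {{0},{1,2},{3},{4},{5,8},{6},{7}}
7 equivalence class(es) (converged in 3)
1∈{1,2}, 7∈{7}

Answer: NOT BISIMILAR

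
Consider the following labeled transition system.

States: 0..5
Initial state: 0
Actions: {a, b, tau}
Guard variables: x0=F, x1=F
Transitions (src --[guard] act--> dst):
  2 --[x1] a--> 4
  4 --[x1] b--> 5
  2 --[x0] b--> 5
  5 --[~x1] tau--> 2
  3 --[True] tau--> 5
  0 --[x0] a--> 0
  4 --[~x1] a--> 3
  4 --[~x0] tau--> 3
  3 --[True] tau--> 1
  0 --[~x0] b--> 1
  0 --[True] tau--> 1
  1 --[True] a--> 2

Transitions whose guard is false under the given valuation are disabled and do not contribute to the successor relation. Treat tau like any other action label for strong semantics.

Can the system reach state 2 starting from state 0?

Guard filter leaves 8 enabled edge(s).
Layer 0: {0}
Layer 1: {1}  cumulative {0,1}
Layer 2: {2}  cumulative {0,1,2}
R = {0,1,2}
witness 2: b·a

Answer: REACHABLE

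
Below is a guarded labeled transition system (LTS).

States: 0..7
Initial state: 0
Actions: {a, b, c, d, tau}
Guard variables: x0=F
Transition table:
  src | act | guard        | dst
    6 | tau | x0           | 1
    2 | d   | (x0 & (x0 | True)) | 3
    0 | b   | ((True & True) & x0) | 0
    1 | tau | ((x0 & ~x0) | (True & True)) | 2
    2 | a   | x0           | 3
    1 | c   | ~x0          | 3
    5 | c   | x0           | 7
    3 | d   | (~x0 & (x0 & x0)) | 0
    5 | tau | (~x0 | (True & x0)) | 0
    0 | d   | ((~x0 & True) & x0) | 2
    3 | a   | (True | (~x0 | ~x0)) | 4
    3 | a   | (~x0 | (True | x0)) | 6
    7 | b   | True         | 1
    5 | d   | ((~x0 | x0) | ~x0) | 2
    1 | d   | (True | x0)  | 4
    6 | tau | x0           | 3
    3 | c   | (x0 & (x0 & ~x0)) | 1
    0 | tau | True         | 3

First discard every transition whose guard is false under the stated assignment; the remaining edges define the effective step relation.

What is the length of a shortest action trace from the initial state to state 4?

Answer: 2

Working:
BFS to 4:
  depth 0: {0}
  depth 1: {3}
  depth 2: {4,6}
depth(4)=2, e.g. tau·a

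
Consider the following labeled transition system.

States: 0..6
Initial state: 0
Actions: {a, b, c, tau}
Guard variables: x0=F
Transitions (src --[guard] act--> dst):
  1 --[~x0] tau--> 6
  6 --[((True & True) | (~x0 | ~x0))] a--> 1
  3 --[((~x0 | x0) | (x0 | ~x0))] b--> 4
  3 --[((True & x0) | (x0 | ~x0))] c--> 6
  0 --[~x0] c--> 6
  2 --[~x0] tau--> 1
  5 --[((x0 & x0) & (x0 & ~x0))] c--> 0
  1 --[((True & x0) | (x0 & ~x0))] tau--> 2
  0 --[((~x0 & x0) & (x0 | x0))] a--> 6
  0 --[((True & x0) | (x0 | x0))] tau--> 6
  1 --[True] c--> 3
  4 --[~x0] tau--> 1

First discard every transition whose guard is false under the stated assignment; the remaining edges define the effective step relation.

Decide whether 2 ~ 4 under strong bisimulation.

Answer: BISIMILAR

Trace:
Compute ~ classes (split until stable):
  round 0: {{0,1,2,3,4,5,6}}
  round 1: {{0},{1},{2,4},{3},{5},{6}}
6 equivalence class(es) (converged in 2)
class of 2: {2,4}; class of 4: {2,4}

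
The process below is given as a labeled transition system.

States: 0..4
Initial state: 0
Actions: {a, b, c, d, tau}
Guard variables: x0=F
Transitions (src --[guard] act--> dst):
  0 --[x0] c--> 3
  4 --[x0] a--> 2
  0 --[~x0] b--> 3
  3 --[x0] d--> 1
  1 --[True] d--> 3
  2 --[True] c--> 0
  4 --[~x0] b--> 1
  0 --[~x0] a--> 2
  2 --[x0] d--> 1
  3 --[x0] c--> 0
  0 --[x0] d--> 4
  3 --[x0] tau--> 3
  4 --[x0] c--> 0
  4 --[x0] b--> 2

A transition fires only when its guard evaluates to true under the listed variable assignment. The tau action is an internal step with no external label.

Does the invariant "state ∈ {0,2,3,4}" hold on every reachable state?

Safe = {0,2,3,4}
Reach set: {0,2,3}
  0: safe
  2: safe
  3: safe

Answer: INVARIANT HOLDS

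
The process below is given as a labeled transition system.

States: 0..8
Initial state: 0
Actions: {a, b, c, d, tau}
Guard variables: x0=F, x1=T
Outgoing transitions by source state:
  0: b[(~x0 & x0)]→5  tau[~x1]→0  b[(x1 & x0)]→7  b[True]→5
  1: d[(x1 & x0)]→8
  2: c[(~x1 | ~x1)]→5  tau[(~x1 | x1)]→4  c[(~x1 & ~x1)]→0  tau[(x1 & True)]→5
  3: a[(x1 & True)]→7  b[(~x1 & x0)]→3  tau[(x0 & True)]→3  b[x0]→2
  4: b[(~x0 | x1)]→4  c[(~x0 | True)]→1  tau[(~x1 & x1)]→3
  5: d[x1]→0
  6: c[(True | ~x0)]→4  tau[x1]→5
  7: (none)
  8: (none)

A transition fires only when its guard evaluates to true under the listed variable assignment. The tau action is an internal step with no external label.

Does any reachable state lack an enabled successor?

Reachable = {0,5}
  0: b→5  [1 exit(s)]
  5: d→0  [1 exit(s)]

Answer: DEADLOCK-FREE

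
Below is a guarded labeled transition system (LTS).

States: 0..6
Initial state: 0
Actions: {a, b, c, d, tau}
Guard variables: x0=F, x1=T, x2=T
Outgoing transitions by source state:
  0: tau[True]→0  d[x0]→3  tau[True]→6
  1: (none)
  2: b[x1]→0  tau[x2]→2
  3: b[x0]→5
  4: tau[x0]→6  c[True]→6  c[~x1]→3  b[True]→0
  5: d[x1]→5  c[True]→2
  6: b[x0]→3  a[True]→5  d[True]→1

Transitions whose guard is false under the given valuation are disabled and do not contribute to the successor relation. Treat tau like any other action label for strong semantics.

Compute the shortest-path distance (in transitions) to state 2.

Answer: 3

Analysis:
BFS to 2:
  Layer 0: {0}
  Layer 1: {6}
  Layer 2: {1,5}
  Layer 3: {2}
2 enters at depth 3; path tau·a·c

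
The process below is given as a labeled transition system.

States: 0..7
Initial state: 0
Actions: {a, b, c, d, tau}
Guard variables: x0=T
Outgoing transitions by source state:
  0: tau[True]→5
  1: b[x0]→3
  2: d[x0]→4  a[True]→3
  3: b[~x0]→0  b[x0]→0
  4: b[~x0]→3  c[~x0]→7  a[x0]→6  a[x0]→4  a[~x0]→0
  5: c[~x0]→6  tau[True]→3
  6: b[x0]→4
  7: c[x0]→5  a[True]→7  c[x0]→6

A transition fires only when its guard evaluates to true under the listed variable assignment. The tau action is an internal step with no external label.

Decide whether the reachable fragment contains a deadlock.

Reachable = {0,3,5}
  0: tau→5  [1 out]
  3: b→0  [1 out]
  5: tau→3  [1 out]

Answer: DEADLOCK-FREE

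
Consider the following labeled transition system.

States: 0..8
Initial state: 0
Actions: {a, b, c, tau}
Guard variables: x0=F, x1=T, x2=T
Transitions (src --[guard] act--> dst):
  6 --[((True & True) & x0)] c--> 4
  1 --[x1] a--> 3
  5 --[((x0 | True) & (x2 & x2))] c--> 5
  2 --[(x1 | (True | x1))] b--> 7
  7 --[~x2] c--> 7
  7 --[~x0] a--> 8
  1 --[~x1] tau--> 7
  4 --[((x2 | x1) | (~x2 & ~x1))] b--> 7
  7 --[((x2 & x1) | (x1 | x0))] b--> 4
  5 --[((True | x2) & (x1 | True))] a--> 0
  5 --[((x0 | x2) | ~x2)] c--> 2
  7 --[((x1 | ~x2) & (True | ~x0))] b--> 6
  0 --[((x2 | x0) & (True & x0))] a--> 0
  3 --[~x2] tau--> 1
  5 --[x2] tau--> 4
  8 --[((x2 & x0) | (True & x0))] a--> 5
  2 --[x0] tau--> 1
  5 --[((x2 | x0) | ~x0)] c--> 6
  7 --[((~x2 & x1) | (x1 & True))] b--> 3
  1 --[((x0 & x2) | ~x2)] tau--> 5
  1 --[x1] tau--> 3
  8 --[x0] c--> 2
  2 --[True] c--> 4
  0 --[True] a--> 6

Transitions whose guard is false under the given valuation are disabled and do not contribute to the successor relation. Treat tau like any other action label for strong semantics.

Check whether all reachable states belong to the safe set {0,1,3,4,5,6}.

Answer: INVARIANT HOLDS

Working:
Inv-set: {0,1,3,4,5,6}
R = {0,6}
  0: safe
  6: safe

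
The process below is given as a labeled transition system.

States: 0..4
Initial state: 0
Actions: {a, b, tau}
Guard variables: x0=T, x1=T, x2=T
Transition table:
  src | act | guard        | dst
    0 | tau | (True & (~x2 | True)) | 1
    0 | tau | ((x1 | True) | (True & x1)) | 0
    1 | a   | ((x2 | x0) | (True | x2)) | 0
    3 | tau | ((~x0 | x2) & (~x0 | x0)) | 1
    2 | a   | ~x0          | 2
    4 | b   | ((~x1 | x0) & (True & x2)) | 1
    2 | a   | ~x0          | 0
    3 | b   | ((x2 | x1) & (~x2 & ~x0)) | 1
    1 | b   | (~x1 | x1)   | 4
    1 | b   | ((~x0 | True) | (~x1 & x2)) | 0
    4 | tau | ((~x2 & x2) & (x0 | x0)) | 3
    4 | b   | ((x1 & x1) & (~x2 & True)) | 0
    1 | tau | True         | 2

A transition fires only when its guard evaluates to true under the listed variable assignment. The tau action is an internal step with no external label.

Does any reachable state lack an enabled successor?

R = {0,1,2,4}
  0: tau→0  tau→1  [2 out]
  1: a→0  b→0  b→4  tau→2  [4 out]
  2: ∅  [deadlock]
  4: b→1  [1 out]
witness 2: tau·tau

Answer: DEADLOCK at state 2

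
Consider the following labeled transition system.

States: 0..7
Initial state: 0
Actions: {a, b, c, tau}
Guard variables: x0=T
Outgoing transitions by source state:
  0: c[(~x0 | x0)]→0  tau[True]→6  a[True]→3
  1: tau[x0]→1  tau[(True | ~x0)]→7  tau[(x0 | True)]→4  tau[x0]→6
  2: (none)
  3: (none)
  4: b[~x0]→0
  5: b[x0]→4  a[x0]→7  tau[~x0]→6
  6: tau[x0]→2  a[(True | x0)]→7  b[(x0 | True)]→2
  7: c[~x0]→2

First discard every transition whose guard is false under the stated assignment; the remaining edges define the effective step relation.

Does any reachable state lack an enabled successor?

Reachable = {0,2,3,6,7}
  0: a→3  c→0  tau→6  [deg 3]
  2: ∅  [deadlock]
  3: ∅  [deadlock]
  6: a→7  b→2  tau→2  [deg 3]
  7: ∅  [deadlock]
witness 2: tau·tau

Answer: DEADLOCK at state 2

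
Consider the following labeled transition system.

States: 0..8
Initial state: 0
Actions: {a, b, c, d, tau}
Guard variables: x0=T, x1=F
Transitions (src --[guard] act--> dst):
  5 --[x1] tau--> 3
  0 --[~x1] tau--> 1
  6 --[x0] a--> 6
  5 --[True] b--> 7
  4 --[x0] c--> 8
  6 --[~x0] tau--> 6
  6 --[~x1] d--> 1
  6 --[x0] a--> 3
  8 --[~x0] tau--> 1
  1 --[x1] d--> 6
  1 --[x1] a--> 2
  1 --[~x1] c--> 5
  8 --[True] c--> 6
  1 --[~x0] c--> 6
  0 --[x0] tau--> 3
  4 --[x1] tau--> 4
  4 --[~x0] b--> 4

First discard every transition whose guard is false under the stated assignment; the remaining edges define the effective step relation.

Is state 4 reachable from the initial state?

Guard filter leaves 9 enabled edge(s).
L0 = {0}
L1 = {1,3}  cumulative {0,1,3}
L2 = {5}  cumulative {0,1,3,5}
L3 = {7}  cumulative {0,1,3,5,7}
Reachable = {0,1,3,5,7}

Answer: UNREACHABLE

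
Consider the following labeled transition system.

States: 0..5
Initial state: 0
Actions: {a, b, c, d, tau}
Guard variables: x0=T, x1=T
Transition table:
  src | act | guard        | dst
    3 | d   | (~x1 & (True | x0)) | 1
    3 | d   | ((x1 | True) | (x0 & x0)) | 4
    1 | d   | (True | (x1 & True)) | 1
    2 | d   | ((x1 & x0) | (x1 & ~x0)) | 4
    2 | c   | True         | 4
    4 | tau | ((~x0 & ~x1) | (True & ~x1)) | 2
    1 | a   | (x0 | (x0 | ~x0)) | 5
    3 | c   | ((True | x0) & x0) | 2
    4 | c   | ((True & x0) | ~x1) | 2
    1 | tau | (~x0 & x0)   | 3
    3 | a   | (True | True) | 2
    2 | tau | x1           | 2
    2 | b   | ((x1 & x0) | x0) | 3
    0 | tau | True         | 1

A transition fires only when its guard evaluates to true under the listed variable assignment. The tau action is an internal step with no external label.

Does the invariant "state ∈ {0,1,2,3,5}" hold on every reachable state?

Safe = {0,1,2,3,5}
Reach set: {0,1,5}
  0: safe
  1: safe
  5: safe

Answer: INVARIANT HOLDS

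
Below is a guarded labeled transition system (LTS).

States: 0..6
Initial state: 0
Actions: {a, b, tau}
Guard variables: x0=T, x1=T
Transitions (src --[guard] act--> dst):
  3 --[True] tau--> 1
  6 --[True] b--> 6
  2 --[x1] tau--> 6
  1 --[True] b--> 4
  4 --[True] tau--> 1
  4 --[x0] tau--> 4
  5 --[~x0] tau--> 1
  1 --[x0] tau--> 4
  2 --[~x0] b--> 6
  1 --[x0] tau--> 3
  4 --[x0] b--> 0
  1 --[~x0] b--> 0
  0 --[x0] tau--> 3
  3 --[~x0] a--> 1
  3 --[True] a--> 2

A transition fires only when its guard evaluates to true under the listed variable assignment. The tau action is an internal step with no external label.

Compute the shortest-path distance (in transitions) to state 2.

BFS to 2:
  L0 = {0}
  L1 = {3}
  L2 = {1,2}
depth(2)=2, e.g. tau·a

Answer: 2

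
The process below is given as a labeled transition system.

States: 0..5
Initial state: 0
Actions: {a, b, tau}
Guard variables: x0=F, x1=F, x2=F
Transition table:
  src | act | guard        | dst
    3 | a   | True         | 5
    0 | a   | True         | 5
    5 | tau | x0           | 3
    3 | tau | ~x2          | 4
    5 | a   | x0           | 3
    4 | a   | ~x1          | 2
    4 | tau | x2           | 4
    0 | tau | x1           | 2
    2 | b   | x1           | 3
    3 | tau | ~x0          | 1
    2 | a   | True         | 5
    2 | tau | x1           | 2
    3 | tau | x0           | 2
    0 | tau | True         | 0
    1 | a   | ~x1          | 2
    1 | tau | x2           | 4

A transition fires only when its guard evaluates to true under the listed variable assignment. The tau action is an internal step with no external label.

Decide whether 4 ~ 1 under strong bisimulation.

Answer: BISIMILAR

Working:
Refine partition for ~:
  P[0] = {{0,1,2,3,4,5}}
  P[1] = {{0,3},{1,2,4},{5}}
  P[2] = {{0},{1,4},{2},{3},{5}}
Fixed point at round 3; 5 class(es).
4∈{1,4}, 1∈{1,4}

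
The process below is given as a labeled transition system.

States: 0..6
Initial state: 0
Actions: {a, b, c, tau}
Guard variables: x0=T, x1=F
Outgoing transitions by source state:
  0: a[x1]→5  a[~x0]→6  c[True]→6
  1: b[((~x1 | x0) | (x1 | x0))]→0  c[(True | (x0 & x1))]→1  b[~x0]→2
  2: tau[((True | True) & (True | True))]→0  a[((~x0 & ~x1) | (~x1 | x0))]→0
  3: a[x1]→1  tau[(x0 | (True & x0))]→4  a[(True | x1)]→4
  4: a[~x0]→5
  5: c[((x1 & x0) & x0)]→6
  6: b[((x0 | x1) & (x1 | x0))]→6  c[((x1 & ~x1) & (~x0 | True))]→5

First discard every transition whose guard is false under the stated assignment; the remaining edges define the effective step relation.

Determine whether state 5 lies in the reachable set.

Answer: UNREACHABLE

Trace:
8 transition(s) survive guard evaluation.
depth 0: {0}
depth 1: {6}  now seen {0,6}
Reach set: {0,6}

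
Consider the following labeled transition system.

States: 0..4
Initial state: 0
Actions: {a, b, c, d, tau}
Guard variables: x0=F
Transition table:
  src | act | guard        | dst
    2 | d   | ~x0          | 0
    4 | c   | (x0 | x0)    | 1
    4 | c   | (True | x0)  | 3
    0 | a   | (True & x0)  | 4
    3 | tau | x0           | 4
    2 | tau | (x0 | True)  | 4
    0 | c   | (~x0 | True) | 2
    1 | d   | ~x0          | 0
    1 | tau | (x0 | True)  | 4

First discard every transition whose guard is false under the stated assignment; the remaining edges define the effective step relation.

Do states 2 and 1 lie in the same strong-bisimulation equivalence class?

Answer: BISIMILAR

Trace:
Bisimulation quotient by refinement:
  round 0: {{0,1,2,3,4}}
  round 1: {{0,4},{1,2},{3}}
  round 2: {{0},{1,2},{3},{4}}
Fixed point at round 3; 4 class(es).
class of 2: {1,2}; class of 1: {1,2}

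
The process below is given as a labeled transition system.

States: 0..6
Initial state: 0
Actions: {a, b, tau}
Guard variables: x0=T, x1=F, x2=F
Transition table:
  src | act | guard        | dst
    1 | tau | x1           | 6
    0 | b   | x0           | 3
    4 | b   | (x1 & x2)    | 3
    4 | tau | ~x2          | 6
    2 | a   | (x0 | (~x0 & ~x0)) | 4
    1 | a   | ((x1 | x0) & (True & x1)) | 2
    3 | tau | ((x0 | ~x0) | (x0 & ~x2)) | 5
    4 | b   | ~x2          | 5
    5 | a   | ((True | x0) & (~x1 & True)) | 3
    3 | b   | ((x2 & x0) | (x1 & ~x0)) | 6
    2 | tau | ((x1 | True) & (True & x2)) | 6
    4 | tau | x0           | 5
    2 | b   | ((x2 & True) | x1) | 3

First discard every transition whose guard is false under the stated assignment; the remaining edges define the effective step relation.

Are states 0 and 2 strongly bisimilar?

Bisimulation quotient by refinement:
  P[0] = {{0,1,2,3,4,5,6}}
  P[1] = {{0},{1,6},{2,5},{3},{4}}
  P[2] = {{0},{1,6},{2},{3},{4},{5}}
stable after 3 split(s): 6 block(s)
class of 0: {0}; class of 2: {2}

Answer: NOT BISIMILAR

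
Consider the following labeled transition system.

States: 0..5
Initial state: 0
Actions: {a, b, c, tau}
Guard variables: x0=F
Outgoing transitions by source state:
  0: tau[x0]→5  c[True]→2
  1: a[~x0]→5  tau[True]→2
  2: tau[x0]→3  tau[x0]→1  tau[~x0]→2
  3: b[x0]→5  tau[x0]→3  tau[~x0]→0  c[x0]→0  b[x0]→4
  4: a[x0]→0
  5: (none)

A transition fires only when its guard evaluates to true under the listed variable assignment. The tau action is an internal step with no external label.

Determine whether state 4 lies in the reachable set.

Answer: UNREACHABLE

Analysis:
Guard filter leaves 5 enabled edge(s).
depth 0: {0}
depth 1: {2}  total {0,2}
R = {0,2}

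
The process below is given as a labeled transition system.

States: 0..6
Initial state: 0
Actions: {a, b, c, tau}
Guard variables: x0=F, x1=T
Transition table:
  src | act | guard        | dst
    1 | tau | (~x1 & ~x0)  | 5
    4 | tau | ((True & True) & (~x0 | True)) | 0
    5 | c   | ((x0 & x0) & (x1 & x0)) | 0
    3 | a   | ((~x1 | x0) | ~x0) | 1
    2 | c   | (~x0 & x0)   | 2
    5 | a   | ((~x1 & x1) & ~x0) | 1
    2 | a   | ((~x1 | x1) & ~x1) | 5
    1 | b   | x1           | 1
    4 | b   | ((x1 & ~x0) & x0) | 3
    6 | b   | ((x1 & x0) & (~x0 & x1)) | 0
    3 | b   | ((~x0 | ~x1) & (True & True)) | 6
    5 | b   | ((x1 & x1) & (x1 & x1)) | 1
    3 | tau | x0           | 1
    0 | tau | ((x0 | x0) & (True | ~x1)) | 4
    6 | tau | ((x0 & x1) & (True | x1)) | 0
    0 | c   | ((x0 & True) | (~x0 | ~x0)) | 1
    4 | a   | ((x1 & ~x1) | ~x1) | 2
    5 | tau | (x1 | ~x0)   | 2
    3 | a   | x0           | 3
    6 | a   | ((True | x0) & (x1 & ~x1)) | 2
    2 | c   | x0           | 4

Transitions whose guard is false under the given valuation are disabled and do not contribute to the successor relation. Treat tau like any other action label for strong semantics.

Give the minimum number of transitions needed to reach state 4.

Layered search for 4:
  L0 = {0}
  L1 = {1}
4 never appears.

Answer: UNREACHABLE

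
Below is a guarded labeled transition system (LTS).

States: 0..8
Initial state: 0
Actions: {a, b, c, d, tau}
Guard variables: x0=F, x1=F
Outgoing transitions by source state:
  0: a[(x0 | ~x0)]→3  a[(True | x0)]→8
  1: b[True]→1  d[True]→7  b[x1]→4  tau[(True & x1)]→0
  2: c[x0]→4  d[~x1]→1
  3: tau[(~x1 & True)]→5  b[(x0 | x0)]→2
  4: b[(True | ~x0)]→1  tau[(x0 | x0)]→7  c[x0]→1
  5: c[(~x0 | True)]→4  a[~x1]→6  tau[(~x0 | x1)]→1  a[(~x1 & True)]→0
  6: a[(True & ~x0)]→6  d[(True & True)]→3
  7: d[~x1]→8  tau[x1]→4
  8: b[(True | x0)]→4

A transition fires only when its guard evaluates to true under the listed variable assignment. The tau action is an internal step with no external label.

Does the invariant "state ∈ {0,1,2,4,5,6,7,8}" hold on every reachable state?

Answer: INVARIANT VIOLATED at state 3

Working:
Allowed set {0,1,2,4,5,6,7,8}
Reachable = {0,1,3,4,5,6,7,8}
  0: safe
  1: safe
  3: ✗ unsafe
  4: safe
  5: safe
  6: safe
  7: safe
  8: safe
counterexample path to 3: a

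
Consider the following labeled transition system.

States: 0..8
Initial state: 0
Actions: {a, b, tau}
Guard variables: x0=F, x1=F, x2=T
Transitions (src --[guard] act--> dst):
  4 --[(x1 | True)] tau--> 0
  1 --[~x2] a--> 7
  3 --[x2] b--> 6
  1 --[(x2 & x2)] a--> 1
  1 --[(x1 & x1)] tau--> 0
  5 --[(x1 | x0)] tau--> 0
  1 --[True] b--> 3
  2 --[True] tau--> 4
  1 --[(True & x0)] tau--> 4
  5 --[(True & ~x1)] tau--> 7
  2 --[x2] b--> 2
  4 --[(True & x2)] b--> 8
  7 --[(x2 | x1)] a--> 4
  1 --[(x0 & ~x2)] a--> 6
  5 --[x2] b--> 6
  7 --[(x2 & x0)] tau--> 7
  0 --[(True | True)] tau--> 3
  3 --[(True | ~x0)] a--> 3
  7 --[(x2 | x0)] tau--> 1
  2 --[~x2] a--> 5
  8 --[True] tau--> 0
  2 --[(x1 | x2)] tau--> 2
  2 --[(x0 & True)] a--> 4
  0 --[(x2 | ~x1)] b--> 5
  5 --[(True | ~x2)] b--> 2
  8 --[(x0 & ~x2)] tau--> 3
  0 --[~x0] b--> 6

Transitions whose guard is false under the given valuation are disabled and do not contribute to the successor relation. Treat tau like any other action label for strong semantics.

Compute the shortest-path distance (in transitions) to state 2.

Breadth-first toward 2:
  depth 0: {0}
  depth 1: {3,5,6}
  depth 2: {2,7}
2 enters at depth 2; path b·b

Answer: 2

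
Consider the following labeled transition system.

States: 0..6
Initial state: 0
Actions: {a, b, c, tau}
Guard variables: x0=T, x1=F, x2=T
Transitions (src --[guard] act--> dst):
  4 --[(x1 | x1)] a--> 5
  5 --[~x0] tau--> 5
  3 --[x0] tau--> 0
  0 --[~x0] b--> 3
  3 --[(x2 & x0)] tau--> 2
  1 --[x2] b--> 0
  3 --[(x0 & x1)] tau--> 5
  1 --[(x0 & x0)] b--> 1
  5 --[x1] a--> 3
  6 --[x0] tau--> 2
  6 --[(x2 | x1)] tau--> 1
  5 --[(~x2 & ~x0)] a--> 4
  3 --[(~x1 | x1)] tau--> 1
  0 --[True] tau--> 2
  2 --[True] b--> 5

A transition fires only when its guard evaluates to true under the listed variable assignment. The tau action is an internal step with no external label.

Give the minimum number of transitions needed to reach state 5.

Answer: 2

Analysis:
BFS to 5:
  L0 = {0}
  L1 = {2}
  L2 = {5}
first hit 5 at d=2 via tau·b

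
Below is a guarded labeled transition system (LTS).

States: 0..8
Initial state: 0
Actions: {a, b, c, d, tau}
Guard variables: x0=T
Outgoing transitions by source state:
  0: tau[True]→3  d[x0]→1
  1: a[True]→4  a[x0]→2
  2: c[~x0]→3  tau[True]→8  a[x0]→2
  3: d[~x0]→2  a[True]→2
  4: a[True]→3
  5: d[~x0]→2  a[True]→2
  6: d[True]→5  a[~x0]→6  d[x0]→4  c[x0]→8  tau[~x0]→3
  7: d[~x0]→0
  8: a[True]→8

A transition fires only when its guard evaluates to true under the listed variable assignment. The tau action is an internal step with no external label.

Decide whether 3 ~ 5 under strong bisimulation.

Bisimulation quotient by refinement:
  π0 = {{0,1,2,3,4,5,6,7,8}}
  π1 = {{0},{1,3,4,5,8},{2},{6},{7}}
  π2 = {{0},{1},{2},{3,5},{4,8},{6},{7}}
  π3 = {{0},{1},{2},{3,5},{4},{6},{7},{8}}
Fixed point at round 4; 8 class(es).
class of 3: {3,5}; class of 5: {3,5}

Answer: BISIMILAR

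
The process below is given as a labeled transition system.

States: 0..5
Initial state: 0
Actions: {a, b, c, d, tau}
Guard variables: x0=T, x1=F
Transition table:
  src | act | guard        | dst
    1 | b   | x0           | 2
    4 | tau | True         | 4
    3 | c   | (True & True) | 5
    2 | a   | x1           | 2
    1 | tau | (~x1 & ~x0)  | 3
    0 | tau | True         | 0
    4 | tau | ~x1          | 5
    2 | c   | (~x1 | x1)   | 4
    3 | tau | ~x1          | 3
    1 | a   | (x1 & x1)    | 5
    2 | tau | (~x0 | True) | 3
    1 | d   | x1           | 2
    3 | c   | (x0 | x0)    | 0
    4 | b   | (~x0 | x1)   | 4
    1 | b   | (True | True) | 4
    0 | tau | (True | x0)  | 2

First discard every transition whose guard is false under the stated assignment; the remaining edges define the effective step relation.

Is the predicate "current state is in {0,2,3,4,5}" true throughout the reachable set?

Answer: INVARIANT HOLDS

Analysis:
Safe = {0,2,3,4,5}
R = {0,2,3,4,5}
  0: ✓
  2: ✓
  3: ✓
  4: ✓
  5: ✓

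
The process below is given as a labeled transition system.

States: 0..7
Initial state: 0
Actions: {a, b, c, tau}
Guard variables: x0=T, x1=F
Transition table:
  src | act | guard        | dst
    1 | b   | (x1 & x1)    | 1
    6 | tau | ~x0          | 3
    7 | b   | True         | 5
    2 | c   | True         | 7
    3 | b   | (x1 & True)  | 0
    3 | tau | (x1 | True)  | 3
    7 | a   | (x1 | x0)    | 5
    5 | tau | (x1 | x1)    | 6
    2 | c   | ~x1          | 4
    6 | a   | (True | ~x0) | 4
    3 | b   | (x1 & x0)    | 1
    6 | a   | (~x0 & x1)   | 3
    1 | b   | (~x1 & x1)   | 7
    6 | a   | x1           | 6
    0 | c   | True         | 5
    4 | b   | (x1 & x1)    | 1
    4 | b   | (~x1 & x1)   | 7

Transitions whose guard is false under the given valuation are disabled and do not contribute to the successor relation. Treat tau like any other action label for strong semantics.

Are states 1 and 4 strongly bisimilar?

Answer: BISIMILAR

Analysis:
Compute ~ classes (split until stable):
  π0 = {{0,1,2,3,4,5,6,7}}
  π1 = {{0,2},{1,4,5},{3},{6},{7}}
  π2 = {{0},{1,4,5},{2},{3},{6},{7}}
Fixed point at round 3; 6 class(es).
1∈{1,4,5}, 4∈{1,4,5}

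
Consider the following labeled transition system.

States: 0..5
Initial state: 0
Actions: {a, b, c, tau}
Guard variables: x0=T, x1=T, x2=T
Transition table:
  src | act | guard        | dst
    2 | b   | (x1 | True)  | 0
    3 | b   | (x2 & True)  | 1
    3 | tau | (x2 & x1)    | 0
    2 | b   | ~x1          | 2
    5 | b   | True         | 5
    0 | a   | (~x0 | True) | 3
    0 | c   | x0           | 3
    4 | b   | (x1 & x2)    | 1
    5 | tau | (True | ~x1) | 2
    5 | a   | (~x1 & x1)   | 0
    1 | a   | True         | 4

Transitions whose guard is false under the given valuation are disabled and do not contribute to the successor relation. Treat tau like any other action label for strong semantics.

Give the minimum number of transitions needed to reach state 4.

Breadth-first toward 4:
  depth 0: {0}
  depth 1: {3}
  depth 2: {1}
  depth 3: {4}
depth(4)=3, e.g. a·b·a

Answer: 3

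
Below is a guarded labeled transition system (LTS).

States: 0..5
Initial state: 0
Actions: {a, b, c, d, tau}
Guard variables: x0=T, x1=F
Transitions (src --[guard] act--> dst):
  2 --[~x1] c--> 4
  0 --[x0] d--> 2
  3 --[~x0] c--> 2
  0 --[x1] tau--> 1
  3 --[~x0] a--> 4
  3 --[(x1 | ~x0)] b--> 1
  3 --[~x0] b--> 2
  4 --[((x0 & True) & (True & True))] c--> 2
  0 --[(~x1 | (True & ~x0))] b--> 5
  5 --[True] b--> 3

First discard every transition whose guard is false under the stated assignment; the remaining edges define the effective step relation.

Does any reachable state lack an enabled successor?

Answer: DEADLOCK at state 3

Analysis:
Reach set: {0,2,3,4,5}
  0: b→5  d→2  [deg 2]
  2: c→4  [deg 1]
  3: ∅  [no exit]
  4: c→2  [deg 1]
  5: b→3  [deg 1]
trace reaching 3: b·b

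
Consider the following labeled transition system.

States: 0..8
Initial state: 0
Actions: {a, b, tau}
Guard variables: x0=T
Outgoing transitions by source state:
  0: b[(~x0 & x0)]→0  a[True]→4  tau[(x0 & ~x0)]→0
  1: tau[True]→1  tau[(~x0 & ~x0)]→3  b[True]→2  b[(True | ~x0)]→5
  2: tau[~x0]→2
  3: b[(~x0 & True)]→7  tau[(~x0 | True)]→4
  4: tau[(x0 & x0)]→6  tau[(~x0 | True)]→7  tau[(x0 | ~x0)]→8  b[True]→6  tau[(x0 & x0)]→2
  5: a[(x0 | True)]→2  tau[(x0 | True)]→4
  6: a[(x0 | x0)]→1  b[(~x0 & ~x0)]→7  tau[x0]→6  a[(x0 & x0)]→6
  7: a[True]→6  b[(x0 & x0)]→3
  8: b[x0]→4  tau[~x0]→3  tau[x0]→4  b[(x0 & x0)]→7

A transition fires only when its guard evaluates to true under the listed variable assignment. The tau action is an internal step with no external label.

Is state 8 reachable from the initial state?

Answer: REACHABLE

Trace:
Guard filter leaves 20 enabled edge(s).
Layer 0: {0}
Layer 1: {4}  total {0,4}
Layer 2: {2,6,7,8}  total {0,2,4,6,7,8}
Layer 3: {1,3}  total {0,1,2,3,4,6,7,8}
Layer 4: {5}  total {0,1,2,3,4,5,6,7,8}
Reach set: {0,1,2,3,4,5,6,7,8}
Path to 8: a·tau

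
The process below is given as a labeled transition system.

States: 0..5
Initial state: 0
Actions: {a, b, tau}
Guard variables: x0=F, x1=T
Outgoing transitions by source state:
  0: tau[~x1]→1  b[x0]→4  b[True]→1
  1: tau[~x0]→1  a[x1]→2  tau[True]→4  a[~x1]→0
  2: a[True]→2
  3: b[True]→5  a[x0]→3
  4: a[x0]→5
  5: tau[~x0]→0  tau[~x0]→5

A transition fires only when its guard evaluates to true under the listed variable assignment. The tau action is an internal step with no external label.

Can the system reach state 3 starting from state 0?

Answer: UNREACHABLE

Analysis:
After dropping false guards: 8 live edges.
Layer 0: {0}
Layer 1: {1}  total {0,1}
Layer 2: {2,4}  total {0,1,2,4}
R = {0,1,2,4}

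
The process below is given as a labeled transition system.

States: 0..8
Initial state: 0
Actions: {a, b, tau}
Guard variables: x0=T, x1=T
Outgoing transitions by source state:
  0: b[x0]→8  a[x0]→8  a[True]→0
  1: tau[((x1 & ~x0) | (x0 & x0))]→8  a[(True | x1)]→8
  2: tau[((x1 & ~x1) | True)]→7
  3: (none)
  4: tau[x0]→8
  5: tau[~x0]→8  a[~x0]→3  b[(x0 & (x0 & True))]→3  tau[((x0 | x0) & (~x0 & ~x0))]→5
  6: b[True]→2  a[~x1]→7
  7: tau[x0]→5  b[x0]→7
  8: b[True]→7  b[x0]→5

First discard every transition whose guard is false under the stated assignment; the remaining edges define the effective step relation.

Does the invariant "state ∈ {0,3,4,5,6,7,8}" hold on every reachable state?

Inv-set: {0,3,4,5,6,7,8}
Reach set: {0,3,5,7,8}
  0: ok
  3: ok
  5: ok
  7: ok
  8: ok

Answer: INVARIANT HOLDS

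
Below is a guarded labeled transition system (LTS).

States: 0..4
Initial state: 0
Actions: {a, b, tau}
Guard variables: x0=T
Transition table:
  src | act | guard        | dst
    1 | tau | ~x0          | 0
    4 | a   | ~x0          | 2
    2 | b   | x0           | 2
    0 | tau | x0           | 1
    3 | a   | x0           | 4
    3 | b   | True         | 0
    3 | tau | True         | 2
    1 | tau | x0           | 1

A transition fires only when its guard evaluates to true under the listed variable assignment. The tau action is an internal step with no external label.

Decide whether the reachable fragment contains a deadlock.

Reachable = {0,1}
  0: tau→1  [1 out]
  1: tau→1  [1 out]

Answer: DEADLOCK-FREE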